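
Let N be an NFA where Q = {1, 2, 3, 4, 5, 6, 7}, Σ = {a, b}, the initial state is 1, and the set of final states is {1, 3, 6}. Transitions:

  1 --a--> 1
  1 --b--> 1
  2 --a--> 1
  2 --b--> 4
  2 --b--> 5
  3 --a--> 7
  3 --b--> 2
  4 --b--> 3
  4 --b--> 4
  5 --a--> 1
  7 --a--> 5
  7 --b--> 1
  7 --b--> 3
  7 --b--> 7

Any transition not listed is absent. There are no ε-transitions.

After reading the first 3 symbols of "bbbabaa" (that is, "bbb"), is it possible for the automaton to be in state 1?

Yes

Start in {1}.
Read 'b': 1→{1}; now {1}.
Read 'b': 1→{1}; now {1}.
Read 'b': 1→{1}; now {1}.
State 1 is in {1}.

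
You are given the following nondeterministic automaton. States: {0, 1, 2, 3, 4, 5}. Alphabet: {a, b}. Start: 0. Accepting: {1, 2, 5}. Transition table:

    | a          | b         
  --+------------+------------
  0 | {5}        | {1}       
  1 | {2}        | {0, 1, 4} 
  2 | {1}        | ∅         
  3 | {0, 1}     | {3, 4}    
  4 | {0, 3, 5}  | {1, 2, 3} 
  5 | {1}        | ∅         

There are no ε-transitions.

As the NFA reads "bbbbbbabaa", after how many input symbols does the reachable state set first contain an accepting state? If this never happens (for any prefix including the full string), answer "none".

Start in {0}.
Read 'b': {0} → {1}.
None of the earlier sets intersect F, but {1} does.

1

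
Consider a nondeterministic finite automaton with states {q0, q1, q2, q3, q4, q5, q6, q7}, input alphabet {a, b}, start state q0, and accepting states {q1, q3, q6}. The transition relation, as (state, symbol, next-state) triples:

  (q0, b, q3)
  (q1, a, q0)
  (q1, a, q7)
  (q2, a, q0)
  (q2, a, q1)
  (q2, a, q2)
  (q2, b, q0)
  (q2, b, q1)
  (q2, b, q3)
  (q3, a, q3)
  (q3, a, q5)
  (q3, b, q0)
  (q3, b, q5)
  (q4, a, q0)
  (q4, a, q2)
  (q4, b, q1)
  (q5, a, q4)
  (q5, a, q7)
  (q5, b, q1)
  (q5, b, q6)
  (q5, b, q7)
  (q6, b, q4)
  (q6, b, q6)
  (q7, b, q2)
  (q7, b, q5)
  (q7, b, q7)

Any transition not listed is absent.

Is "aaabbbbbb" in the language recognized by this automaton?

No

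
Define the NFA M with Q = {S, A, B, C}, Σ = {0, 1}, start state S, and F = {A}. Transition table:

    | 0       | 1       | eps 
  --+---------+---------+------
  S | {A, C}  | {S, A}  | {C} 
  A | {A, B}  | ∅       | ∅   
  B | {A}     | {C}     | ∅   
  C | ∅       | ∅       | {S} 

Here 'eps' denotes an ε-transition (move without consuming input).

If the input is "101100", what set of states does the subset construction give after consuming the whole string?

{S, A, B, C}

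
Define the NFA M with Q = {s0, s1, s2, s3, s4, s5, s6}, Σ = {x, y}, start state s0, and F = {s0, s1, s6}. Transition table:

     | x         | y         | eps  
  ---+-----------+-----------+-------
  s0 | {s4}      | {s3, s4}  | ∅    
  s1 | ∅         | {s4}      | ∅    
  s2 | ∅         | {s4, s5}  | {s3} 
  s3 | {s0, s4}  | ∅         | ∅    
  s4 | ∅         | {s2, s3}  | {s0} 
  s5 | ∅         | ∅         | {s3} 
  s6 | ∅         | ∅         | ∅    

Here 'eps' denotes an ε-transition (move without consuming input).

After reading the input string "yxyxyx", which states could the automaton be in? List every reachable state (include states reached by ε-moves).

Start in {s0}.
Read 'y': s0→{s3, s4}; union {s3, s4}; ε-closure = {s0, s3, s4}.
Read 'x': s0→{s4}, s3→{s0, s4}, s4→∅; now {s0, s4}.
Read 'y': s0→{s3, s4}, s4→{s2, s3}; union {s2, s3, s4}; ε-closure = {s0, s2, s3, s4}.
Read 'x': s0→{s4}, s2→∅, s3→{s0, s4}, s4→∅; now {s0, s4}.
Read 'y': s0→{s3, s4}, s4→{s2, s3}; union {s2, s3, s4}; ε-closure = {s0, s2, s3, s4}.
Read 'x': s0→{s4}, s2→∅, s3→{s0, s4}, s4→∅; now {s0, s4}.

{s0, s4}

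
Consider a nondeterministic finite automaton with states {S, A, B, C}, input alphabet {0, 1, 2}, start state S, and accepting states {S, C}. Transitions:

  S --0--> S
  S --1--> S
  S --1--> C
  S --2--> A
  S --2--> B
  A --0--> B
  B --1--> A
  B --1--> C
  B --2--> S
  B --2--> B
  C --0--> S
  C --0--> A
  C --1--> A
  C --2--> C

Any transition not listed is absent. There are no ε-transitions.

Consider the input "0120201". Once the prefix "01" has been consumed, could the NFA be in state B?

Start in {S}.
Read '0': {S} → {S}.
Read '1': {S} → {S, C}.
State B is not in {S, C}.

No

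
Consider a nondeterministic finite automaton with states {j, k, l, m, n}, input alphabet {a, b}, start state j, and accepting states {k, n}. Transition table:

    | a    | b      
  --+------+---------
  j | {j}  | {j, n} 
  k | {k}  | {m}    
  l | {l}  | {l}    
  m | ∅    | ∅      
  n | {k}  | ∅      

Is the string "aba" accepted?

Yes

Start in {j}.
Read 'a': {j} → {j}.
Read 'b': {j} → {j, n}.
Read 'a': {j, n} → {j, k}.
The final set {j, k} contains the accepting state k.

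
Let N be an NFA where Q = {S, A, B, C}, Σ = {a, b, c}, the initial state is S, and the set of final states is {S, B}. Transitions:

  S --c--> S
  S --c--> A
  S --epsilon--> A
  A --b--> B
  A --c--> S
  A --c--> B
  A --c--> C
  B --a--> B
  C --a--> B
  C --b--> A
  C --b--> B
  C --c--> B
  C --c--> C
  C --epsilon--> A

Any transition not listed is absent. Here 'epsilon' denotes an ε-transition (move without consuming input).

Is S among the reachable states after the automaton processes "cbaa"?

No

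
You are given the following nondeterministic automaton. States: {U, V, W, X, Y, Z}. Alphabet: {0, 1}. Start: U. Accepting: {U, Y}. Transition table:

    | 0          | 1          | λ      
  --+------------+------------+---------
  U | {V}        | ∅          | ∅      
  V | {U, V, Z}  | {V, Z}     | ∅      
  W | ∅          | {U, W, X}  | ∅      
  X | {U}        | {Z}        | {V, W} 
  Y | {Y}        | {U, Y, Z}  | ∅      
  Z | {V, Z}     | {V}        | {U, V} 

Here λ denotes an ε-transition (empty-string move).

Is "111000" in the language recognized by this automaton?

No

Start in {U}.
Read '1': U→∅; now ∅.
The set is empty and remains empty for the remaining 5 symbols.
The final set ∅ contains no accepting state.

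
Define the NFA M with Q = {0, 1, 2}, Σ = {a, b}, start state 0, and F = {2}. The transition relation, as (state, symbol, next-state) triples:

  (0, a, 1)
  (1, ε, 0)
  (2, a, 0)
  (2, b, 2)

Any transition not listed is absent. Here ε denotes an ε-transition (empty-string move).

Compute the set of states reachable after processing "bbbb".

∅

Start in {0}.
Read 'b': 0→∅; now ∅.
The set is empty and remains empty for the remaining 3 symbols.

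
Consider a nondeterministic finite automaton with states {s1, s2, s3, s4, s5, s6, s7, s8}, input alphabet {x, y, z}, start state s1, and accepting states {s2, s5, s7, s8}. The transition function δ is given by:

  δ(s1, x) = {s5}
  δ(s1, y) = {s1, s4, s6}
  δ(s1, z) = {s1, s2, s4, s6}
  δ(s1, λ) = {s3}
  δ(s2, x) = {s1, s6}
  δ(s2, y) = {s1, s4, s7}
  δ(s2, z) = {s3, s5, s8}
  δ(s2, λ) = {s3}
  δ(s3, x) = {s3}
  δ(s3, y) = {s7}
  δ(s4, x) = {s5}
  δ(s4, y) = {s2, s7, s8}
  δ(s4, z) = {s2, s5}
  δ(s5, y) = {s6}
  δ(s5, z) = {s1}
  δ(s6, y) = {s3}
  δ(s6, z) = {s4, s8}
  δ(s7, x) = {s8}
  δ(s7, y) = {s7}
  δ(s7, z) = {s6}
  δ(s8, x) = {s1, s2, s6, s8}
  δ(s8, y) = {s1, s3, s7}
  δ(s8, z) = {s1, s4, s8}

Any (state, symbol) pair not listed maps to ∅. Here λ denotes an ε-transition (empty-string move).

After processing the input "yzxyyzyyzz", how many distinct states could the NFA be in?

7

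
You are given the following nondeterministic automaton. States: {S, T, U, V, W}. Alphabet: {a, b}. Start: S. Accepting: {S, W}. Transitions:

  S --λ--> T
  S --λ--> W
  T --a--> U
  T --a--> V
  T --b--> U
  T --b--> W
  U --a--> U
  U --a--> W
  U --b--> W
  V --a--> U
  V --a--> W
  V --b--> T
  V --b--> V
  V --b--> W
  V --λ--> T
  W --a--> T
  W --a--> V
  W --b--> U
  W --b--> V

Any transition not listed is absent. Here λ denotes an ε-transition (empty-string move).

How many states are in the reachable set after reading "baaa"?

Start: ε-closure({S}) = {S, T, W}.
Read 'b': S→∅, T→{U, W}, W→{U, V}; union {U, V, W}; ε-closure = {T, U, V, W}.
Read 'a': T→{U, V}, U→{U, W}, V→{U, W}, W→{T, V}; now {T, U, V, W}.
Read 'a': T→{U, V}, U→{U, W}, V→{U, W}, W→{T, V}; now {T, U, V, W}.
Read 'a': T→{U, V}, U→{U, W}, V→{U, W}, W→{T, V}; now {T, U, V, W}.
That set has 4 states.

4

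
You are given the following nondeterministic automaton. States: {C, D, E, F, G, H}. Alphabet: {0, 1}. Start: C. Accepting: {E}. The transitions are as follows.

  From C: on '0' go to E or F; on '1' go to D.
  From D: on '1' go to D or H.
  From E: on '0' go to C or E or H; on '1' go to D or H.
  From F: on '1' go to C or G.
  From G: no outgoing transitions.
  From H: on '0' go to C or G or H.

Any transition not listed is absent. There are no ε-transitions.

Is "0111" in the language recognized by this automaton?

No

Start in {C}.
Read '0': C→{E, F}; now {E, F}.
Read '1': E→{D, H}, F→{C, G}; now {C, D, G, H}.
Read '1': C→{D}, D→{D, H}, G→∅, H→∅; now {D, H}.
Read '1': D→{D, H}, H→∅; now {D, H}.
The final set {D, H} contains no accepting state.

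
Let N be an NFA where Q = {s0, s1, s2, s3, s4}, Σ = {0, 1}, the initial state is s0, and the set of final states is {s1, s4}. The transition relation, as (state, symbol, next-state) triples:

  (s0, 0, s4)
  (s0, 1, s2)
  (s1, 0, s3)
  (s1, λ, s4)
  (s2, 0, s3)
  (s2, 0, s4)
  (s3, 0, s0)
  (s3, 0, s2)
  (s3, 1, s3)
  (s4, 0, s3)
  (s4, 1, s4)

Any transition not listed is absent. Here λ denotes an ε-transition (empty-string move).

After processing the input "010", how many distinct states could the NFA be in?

Start in {s0}.
Read '0': {s0} → {s4}.
Read '1': {s4} → {s4}.
Read '0': {s4} → {s3}.
That set has 1 state.

1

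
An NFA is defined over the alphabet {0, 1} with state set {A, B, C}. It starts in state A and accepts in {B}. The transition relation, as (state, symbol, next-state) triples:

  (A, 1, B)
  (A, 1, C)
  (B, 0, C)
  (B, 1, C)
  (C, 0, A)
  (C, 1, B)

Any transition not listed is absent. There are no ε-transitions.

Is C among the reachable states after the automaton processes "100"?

Start in {A}.
Read '1': {A} → {B, C}.
Read '0': {B, C} → {A, C}.
Read '0': {A, C} → {A}.
State C is not in {A}.

No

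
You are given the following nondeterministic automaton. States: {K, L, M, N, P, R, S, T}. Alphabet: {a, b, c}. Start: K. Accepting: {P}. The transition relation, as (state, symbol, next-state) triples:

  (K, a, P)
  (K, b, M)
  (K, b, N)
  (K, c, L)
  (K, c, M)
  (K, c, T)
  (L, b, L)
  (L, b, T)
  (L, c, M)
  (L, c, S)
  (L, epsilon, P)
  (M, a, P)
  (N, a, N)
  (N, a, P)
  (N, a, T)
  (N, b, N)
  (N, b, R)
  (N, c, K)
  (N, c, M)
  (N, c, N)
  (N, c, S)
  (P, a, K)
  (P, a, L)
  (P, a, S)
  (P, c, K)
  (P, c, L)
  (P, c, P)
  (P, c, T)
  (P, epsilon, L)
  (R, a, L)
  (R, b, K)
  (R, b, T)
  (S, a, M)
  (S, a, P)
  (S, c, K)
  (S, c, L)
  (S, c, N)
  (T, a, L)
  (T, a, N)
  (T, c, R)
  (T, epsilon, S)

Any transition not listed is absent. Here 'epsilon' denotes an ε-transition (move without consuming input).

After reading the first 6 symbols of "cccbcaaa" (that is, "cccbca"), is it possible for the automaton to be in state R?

No

Start in {K}.
Read 'c': K→{L, M, T}; union {L, M, T}; ε-closure = {L, M, P, S, T}.
Read 'c': L→{M, S}, M→∅, P→{K, L, P, T}, S→{K, L, N}, T→{R}; now {K, L, M, N, P, R, S, T}.
Read 'c': K→{L, M, T}, L→{M, S}, M→∅, N→{K, M, N, S}, P→{K, L, P, T}, R→∅, S→{K, L, N}, T→{R}; now {K, L, M, N, P, R, S, T}.
Read 'b': K→{M, N}, L→{L, T}, M→∅, N→{N, R}, P→∅, R→{K, T}, S→∅, T→∅; union {K, L, M, N, R, T}; ε-closure = {K, L, M, N, P, R, S, T}.
Read 'c': K→{L, M, T}, L→{M, S}, M→∅, N→{K, M, N, S}, P→{K, L, P, T}, R→∅, S→{K, L, N}, T→{R}; now {K, L, M, N, P, R, S, T}.
Read 'a': K→{P}, L→∅, M→{P}, N→{N, P, T}, P→{K, L, S}, R→{L}, S→{M, P}, T→{L, N}; now {K, L, M, N, P, S, T}.
State R is not in {K, L, M, N, P, S, T}.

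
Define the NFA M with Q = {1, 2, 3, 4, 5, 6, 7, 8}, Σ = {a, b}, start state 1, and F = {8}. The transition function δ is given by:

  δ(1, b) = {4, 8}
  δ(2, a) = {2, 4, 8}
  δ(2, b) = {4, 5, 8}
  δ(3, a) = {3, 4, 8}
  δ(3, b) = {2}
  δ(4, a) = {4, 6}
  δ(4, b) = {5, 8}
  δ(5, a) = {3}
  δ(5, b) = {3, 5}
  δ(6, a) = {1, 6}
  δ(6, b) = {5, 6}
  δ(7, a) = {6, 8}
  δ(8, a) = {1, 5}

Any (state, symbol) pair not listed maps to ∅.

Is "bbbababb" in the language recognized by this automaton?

Yes

Start in {1}.
Read 'b': 1→{4, 8}; now {4, 8}.
Read 'b': 4→{5, 8}, 8→∅; now {5, 8}.
Read 'b': 5→{3, 5}, 8→∅; now {3, 5}.
Read 'a': 3→{3, 4, 8}, 5→{3}; now {3, 4, 8}.
Read 'b': 3→{2}, 4→{5, 8}, 8→∅; now {2, 5, 8}.
Read 'a': 2→{2, 4, 8}, 5→{3}, 8→{1, 5}; now {1, 2, 3, 4, 5, 8}.
Read 'b': 1→{4, 8}, 2→{4, 5, 8}, 3→{2}, 4→{5, 8}, 5→{3, 5}, 8→∅; now {2, 3, 4, 5, 8}.
Read 'b': 2→{4, 5, 8}, 3→{2}, 4→{5, 8}, 5→{3, 5}, 8→∅; now {2, 3, 4, 5, 8}.
The final set {2, 3, 4, 5, 8} contains the accepting state 8.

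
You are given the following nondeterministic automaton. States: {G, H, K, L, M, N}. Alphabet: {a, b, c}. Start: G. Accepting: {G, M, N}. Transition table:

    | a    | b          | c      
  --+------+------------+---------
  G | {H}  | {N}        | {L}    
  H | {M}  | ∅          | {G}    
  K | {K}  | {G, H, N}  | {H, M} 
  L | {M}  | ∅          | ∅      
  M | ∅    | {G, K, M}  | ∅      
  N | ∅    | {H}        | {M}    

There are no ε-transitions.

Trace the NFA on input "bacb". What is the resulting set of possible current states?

Start in {G}.
Read 'b': G→{N}; now {N}.
Read 'a': N→∅; now ∅.
The set is empty and remains empty for the remaining 2 symbols.

∅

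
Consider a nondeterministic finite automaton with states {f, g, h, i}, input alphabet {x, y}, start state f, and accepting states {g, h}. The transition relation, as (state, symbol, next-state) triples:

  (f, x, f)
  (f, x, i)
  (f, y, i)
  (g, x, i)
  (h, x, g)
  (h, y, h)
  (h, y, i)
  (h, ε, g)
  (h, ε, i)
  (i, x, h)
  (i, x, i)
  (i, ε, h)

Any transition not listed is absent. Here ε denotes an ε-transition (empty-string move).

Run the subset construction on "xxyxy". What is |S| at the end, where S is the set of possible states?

3

Start in {f}.
Read 'x': f→{f, i}; union {f, i}; ε-closure = {f, g, h, i}.
Read 'x': f→{f, i}, g→{i}, h→{g}, i→{h, i}; now {f, g, h, i}.
Read 'y': f→{i}, g→∅, h→{h, i}, i→∅; union {h, i}; ε-closure = {g, h, i}.
Read 'x': g→{i}, h→{g}, i→{h, i}; now {g, h, i}.
Read 'y': g→∅, h→{h, i}, i→∅; union {h, i}; ε-closure = {g, h, i}.
That set has 3 states.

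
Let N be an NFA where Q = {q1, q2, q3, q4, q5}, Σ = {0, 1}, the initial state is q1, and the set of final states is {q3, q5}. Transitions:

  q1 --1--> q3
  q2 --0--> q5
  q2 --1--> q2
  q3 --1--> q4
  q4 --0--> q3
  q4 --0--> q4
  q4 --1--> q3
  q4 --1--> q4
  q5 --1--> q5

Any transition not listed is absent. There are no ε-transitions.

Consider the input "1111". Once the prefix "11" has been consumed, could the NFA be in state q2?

Start in {q1}.
Read '1': {q1} → {q3}.
Read '1': {q3} → {q4}.
State q2 is not in {q4}.

No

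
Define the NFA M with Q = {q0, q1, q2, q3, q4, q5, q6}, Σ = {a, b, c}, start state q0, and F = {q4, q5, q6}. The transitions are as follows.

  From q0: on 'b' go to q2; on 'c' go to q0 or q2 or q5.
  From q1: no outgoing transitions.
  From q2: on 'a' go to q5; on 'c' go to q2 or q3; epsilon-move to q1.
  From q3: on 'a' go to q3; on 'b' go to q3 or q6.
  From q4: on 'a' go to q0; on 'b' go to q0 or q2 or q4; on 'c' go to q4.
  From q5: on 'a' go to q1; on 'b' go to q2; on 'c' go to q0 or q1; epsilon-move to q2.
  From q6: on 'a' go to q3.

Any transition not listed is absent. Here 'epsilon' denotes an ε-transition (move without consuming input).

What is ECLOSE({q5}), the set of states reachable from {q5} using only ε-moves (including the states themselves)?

Begin with {q5}.
ε-move q5 → q2; add q2.
ε-move q2 → q1; add q1.

{q1, q2, q5}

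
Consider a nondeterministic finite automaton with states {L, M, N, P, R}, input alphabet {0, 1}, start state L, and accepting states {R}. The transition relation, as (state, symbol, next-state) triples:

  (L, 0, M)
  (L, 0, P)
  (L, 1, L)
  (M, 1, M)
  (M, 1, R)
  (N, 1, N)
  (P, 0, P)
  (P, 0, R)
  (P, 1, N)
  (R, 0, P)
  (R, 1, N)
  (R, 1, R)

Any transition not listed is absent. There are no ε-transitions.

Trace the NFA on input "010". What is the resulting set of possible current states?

{P}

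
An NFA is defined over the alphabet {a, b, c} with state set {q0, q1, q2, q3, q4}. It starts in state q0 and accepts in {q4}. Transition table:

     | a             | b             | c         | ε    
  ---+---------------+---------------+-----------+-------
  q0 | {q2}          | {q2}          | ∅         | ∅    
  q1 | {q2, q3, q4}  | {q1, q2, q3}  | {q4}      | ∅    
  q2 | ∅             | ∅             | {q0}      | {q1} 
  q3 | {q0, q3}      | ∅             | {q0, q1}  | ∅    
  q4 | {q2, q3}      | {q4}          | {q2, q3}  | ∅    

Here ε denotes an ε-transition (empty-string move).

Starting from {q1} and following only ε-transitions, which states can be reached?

{q1}

Begin with {q1}.
No ε-moves leave this set, so the closure equals the set itself.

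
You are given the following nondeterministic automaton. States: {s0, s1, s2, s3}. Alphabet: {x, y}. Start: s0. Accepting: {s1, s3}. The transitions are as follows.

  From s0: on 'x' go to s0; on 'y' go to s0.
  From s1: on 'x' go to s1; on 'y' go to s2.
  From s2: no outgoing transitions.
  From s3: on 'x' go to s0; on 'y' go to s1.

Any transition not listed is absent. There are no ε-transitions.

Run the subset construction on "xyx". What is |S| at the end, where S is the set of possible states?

Start in {s0}.
Read 'x': {s0} → {s0}.
Read 'y': {s0} → {s0}.
Read 'x': {s0} → {s0}.
That set has 1 state.

1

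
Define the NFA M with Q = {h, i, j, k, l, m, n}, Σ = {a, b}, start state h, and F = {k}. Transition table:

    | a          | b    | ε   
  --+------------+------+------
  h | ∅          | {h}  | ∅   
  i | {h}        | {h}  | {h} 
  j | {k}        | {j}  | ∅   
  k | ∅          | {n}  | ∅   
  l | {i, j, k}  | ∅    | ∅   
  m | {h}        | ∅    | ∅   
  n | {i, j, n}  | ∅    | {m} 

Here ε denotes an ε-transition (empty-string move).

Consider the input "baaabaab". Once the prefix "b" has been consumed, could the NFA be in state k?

No

Start in {h}.
Read 'b': {h} → {h}.
State k is not in {h}.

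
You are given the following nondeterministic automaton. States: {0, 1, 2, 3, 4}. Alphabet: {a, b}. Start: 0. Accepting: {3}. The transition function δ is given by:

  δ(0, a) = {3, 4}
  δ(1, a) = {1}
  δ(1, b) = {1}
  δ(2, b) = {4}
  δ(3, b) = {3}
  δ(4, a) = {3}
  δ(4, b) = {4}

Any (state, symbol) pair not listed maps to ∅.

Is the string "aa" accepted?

Yes

Start in {0}.
Read 'a': 0→{3, 4}; now {3, 4}.
Read 'a': 3→∅, 4→{3}; now {3}.
The final set {3} contains the accepting state 3.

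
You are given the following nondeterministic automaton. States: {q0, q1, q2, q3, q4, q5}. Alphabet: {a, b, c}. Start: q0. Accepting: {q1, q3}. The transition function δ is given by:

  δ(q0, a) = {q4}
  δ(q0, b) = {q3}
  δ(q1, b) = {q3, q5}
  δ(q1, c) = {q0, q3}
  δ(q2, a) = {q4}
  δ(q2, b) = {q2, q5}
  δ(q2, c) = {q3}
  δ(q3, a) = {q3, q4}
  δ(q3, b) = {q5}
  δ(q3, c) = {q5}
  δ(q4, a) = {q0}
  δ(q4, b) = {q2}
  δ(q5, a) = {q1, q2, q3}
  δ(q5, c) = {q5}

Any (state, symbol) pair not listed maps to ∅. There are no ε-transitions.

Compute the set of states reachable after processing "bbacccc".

{q5}

Start in {q0}.
Read 'b': q0→{q3}; now {q3}.
Read 'b': q3→{q5}; now {q5}.
Read 'a': q5→{q1, q2, q3}; now {q1, q2, q3}.
Read 'c': q1→{q0, q3}, q2→{q3}, q3→{q5}; now {q0, q3, q5}.
Read 'c': q0→∅, q3→{q5}, q5→{q5}; now {q5}.
Read 'c': q5→{q5}; now {q5}.
Read 'c': q5→{q5}; now {q5}.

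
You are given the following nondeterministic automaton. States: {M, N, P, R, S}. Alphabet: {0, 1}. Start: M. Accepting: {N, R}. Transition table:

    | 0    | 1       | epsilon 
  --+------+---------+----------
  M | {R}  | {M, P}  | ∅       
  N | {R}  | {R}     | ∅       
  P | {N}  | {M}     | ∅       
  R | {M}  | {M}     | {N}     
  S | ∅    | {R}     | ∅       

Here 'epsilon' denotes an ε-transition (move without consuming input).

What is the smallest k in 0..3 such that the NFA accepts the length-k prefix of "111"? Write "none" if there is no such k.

Start in {M}.
Read '1': M→{M, P}; now {M, P}.
Read '1': M→{M, P}, P→{M}; now {M, P}.
Read '1': M→{M, P}, P→{M}; now {M, P}.
No reachable set along the way intersects F.

none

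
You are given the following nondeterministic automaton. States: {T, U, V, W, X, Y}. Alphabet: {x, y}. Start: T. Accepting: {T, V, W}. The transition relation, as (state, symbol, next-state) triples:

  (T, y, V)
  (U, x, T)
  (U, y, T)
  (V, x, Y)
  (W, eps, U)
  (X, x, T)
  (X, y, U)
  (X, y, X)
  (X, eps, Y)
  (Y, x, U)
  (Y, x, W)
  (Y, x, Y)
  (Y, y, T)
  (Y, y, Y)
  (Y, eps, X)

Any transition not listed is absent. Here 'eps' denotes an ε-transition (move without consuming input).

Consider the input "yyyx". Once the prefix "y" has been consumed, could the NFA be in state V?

Start in {T}.
Read 'y': {T} → {V}.
State V is in {V}.

Yes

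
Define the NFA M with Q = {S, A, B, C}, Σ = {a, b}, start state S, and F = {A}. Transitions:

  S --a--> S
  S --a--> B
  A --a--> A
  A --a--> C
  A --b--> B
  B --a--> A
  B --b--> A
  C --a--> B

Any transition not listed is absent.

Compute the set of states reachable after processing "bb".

Start in {S}.
Read 'b': {S} → ∅.
The set is empty and remains empty for the remaining 1 symbol.

∅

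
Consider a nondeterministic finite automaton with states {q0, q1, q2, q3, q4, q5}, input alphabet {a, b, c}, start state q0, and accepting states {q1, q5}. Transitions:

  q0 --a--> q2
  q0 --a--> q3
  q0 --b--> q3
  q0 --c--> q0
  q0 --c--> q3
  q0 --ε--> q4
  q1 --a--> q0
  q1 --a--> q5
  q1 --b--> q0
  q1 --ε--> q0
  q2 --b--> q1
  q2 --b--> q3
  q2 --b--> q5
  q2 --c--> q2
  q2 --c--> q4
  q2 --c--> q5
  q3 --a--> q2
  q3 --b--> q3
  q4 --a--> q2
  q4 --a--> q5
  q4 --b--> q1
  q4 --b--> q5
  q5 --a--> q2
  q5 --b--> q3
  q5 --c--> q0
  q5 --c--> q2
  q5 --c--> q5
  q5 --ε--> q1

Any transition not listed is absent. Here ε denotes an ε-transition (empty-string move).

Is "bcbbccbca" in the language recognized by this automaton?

Yes

Start: ε-closure({q0}) = {q0, q4}.
Read 'b': {q0, q4} → {q0, q1, q3, q4, q5}.
Read 'c': {q0, q1, q3, q4, q5} → {q0, q1, q2, q3, q4, q5}.
Read 'b': {q0, q1, q2, q3, q4, q5} → {q0, q1, q3, q4, q5}.
Read 'b': {q0, q1, q3, q4, q5} → {q0, q1, q3, q4, q5}.
Read 'c': {q0, q1, q3, q4, q5} → {q0, q1, q2, q3, q4, q5}.
Read 'c': {q0, q1, q2, q3, q4, q5} → {q0, q1, q2, q3, q4, q5}.
Read 'b': {q0, q1, q2, q3, q4, q5} → {q0, q1, q3, q4, q5}.
Read 'c': {q0, q1, q3, q4, q5} → {q0, q1, q2, q3, q4, q5}.
Read 'a': {q0, q1, q2, q3, q4, q5} → {q0, q1, q2, q3, q4, q5}.
The final set {q0, q1, q2, q3, q4, q5} contains the accepting states q1, q5.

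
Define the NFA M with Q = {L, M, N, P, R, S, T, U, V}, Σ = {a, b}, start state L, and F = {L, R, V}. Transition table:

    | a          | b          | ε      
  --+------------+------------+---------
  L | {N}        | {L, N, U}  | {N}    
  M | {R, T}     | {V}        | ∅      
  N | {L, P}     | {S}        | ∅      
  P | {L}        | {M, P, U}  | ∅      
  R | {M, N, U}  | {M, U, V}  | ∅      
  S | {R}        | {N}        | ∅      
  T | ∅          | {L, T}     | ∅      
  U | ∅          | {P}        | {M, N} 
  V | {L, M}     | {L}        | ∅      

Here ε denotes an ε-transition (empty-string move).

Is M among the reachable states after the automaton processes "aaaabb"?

Start: ε-closure({L}) = {L, N}.
Read 'a': L→{N}, N→{L, P}; now {L, N, P}.
Read 'a': L→{N}, N→{L, P}, P→{L}; now {L, N, P}.
Read 'a': L→{N}, N→{L, P}, P→{L}; now {L, N, P}.
Read 'a': L→{N}, N→{L, P}, P→{L}; now {L, N, P}.
Read 'b': L→{L, N, U}, N→{S}, P→{M, P, U}; now {L, M, N, P, S, U}.
Read 'b': L→{L, N, U}, M→{V}, N→{S}, P→{M, P, U}, S→{N}, U→{P}; now {L, M, N, P, S, U, V}.
State M is in {L, M, N, P, S, U, V}.

Yes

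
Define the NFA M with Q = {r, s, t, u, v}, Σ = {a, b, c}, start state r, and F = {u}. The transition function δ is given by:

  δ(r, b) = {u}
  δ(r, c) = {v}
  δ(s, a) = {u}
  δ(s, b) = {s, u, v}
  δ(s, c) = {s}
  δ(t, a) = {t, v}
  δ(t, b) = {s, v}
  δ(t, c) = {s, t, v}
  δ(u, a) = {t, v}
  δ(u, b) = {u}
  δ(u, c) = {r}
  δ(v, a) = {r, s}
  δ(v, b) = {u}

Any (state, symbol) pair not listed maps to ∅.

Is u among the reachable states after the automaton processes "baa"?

No

Start in {r}.
Read 'b': r→{u}; now {u}.
Read 'a': u→{t, v}; now {t, v}.
Read 'a': t→{t, v}, v→{r, s}; now {r, s, t, v}.
State u is not in {r, s, t, v}.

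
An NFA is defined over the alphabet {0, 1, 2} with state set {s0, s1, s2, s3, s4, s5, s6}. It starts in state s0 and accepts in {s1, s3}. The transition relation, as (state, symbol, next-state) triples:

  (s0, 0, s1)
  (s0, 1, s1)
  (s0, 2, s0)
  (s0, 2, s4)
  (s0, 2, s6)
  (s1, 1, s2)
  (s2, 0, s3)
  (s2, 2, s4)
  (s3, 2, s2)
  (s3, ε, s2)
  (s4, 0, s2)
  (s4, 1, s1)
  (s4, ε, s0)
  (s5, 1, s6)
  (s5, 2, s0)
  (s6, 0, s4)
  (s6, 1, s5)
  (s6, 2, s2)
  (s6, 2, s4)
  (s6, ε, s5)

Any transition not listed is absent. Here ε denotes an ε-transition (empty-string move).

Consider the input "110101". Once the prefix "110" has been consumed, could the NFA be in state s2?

Start in {s0}.
Read '1': s0→{s1}; now {s1}.
Read '1': s1→{s2}; now {s2}.
Read '0': s2→{s3}; union {s3}; ε-closure = {s2, s3}.
State s2 is in {s2, s3}.

Yes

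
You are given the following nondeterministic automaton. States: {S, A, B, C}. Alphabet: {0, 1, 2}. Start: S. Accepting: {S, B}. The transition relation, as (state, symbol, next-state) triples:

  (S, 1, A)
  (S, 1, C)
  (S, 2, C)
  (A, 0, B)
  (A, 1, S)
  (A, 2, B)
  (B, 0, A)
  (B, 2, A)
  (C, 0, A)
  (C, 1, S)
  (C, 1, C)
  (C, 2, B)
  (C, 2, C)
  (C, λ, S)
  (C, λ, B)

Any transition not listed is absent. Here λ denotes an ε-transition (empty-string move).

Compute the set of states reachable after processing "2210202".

{A, B}

Start in {S}.
Read '2': S→{C}; union {C}; ε-closure = {S, B, C}.
Read '2': S→{C}, B→{A}, C→{B, C}; union {A, B, C}; ε-closure = {S, A, B, C}.
Read '1': S→{A, C}, A→{S}, B→∅, C→{S, C}; union {S, A, C}; ε-closure = {S, A, B, C}.
Read '0': S→∅, A→{B}, B→{A}, C→{A}; now {A, B}.
Read '2': A→{B}, B→{A}; now {A, B}.
Read '0': A→{B}, B→{A}; now {A, B}.
Read '2': A→{B}, B→{A}; now {A, B}.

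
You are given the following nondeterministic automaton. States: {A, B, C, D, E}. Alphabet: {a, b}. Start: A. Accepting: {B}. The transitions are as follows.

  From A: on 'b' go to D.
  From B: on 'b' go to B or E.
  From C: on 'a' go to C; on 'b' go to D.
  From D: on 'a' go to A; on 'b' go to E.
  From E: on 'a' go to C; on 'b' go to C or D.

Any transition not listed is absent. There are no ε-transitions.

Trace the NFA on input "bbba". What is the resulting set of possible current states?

Start in {A}.
Read 'b': A→{D}; now {D}.
Read 'b': D→{E}; now {E}.
Read 'b': E→{C, D}; now {C, D}.
Read 'a': C→{C}, D→{A}; now {A, C}.

{A, C}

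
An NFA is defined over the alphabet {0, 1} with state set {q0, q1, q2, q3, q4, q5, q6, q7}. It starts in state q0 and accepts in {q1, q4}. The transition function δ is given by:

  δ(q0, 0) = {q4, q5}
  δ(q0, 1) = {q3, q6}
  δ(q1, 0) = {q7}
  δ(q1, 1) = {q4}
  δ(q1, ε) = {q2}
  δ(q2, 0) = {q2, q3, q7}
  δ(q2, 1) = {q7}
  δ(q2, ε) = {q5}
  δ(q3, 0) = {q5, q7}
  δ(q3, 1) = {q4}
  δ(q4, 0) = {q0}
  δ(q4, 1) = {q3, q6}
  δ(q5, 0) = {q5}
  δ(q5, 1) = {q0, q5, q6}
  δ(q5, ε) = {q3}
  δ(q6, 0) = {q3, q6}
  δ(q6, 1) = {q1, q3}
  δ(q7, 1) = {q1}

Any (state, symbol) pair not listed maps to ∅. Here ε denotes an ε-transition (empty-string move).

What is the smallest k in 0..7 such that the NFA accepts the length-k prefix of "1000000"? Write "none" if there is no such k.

none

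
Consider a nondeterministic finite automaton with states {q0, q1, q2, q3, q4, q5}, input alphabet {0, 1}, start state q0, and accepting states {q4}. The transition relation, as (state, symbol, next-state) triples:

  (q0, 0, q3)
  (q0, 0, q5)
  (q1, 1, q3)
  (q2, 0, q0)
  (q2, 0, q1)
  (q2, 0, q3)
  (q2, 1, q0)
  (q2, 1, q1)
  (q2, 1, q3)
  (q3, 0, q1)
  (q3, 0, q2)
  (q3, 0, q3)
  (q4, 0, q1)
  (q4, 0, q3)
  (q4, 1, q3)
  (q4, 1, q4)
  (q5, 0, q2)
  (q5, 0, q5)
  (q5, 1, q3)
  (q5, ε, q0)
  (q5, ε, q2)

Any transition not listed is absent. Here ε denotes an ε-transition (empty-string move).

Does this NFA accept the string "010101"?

Start in {q0}.
Read '0': {q0} → {q0, q2, q3, q5}.
Read '1': {q0, q2, q3, q5} → {q0, q1, q3}.
Read '0': {q0, q1, q3} → {q0, q1, q2, q3, q5}.
Read '1': {q0, q1, q2, q3, q5} → {q0, q1, q3}.
Read '0': {q0, q1, q3} → {q0, q1, q2, q3, q5}.
Read '1': {q0, q1, q2, q3, q5} → {q0, q1, q3}.
The final set {q0, q1, q3} contains no accepting state.

No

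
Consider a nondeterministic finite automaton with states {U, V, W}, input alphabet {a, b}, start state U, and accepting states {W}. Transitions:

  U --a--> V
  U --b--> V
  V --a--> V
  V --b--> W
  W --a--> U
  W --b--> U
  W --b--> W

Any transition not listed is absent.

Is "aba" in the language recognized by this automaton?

Start in {U}.
Read 'a': U→{V}; now {V}.
Read 'b': V→{W}; now {W}.
Read 'a': W→{U}; now {U}.
The final set {U} contains no accepting state.

No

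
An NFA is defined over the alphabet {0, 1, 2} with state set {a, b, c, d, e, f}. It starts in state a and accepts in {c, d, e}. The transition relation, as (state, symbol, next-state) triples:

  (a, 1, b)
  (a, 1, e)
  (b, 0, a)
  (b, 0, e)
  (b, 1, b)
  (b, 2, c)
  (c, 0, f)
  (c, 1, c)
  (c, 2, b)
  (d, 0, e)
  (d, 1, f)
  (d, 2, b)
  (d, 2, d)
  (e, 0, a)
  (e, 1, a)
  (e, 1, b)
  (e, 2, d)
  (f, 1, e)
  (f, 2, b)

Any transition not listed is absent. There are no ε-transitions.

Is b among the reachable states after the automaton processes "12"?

Start in {a}.
Read '1': {a} → {b, e}.
Read '2': {b, e} → {c, d}.
State b is not in {c, d}.

No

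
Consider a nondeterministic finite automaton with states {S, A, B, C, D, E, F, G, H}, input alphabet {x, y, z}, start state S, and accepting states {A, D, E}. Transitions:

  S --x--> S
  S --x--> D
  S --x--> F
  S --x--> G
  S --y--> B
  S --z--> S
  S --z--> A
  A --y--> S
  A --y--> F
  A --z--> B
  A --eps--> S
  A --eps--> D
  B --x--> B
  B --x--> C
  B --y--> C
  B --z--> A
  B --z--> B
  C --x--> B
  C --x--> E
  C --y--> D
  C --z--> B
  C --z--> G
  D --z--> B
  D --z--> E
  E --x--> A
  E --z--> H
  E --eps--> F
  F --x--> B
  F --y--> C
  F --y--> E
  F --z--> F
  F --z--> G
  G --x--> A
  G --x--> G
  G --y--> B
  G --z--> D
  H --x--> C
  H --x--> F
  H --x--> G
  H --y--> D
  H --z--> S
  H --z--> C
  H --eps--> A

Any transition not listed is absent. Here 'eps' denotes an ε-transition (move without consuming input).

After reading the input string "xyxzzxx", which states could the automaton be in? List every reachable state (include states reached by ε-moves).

{S, A, B, C, D, E, F, G}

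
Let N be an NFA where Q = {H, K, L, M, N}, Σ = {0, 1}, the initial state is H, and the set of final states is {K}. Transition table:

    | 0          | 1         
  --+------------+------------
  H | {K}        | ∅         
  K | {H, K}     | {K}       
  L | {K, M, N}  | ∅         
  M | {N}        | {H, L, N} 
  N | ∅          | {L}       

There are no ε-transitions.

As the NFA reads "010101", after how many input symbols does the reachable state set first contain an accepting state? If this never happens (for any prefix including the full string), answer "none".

1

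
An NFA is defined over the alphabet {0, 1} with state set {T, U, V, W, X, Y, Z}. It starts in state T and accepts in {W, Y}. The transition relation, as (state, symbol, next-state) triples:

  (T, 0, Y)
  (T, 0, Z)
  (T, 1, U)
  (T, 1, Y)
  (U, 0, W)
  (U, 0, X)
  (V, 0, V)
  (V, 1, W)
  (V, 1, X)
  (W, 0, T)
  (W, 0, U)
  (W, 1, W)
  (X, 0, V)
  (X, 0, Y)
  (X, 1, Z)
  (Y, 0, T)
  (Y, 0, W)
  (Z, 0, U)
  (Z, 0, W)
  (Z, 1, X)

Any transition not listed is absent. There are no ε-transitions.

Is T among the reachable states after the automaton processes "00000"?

Start in {T}.
Read '0': {T} → {Y, Z}.
Read '0': {Y, Z} → {T, U, W}.
Read '0': {T, U, W} → {T, U, W, X, Y, Z}.
Read '0': {T, U, W, X, Y, Z} → {T, U, V, W, X, Y, Z}.
Read '0': {T, U, V, W, X, Y, Z} → {T, U, V, W, X, Y, Z}.
State T is in {T, U, V, W, X, Y, Z}.

Yes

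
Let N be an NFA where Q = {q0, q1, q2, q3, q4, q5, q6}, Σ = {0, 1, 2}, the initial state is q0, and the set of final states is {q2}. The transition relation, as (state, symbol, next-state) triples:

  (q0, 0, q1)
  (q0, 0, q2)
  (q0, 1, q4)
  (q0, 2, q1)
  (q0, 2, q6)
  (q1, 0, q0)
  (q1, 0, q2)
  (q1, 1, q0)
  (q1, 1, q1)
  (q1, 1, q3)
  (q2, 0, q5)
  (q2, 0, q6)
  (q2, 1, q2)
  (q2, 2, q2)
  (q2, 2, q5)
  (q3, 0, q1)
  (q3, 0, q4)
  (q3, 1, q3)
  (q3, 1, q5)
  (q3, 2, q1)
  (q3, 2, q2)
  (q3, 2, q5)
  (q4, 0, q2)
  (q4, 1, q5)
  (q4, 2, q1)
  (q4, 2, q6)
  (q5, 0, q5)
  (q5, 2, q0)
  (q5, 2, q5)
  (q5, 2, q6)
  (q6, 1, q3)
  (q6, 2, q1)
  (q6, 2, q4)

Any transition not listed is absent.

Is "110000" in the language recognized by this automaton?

No

Start in {q0}.
Read '1': q0→{q4}; now {q4}.
Read '1': q4→{q5}; now {q5}.
Read '0': q5→{q5}; now {q5}.
Read '0': q5→{q5}; now {q5}.
Read '0': q5→{q5}; now {q5}.
Read '0': q5→{q5}; now {q5}.
The final set {q5} contains no accepting state.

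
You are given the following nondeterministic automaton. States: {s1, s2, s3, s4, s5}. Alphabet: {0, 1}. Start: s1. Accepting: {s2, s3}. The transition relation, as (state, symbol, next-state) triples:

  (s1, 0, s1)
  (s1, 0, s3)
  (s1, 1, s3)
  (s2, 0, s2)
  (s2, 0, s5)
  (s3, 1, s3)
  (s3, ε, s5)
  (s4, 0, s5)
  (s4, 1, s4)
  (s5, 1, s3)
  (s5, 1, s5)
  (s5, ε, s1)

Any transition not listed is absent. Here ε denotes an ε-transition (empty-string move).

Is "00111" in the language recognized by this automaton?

Yes

Start in {s1}.
Read '0': s1→{s1, s3}; union {s1, s3}; ε-closure = {s1, s3, s5}.
Read '0': s1→{s1, s3}, s3→∅, s5→∅; union {s1, s3}; ε-closure = {s1, s3, s5}.
Read '1': s1→{s3}, s3→{s3}, s5→{s3, s5}; union {s3, s5}; ε-closure = {s1, s3, s5}.
Read '1': s1→{s3}, s3→{s3}, s5→{s3, s5}; union {s3, s5}; ε-closure = {s1, s3, s5}.
Read '1': s1→{s3}, s3→{s3}, s5→{s3, s5}; union {s3, s5}; ε-closure = {s1, s3, s5}.
The final set {s1, s3, s5} contains the accepting state s3.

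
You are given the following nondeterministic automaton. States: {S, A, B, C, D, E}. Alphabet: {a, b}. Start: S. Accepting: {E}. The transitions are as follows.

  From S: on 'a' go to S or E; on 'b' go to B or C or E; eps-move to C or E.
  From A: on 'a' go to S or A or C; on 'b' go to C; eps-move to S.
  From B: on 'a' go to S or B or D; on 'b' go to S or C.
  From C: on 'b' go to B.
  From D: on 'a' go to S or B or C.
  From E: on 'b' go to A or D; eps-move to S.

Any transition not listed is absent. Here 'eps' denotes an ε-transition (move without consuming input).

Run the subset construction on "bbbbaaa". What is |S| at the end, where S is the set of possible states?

6

Start: ε-closure({S}) = {S, C, E}.
Read 'b': S→{B, C, E}, C→{B}, E→{A, D}; union {A, B, C, D, E}; ε-closure = {S, A, B, C, D, E}.
Read 'b': S→{B, C, E}, A→{C}, B→{S, C}, C→{B}, D→∅, E→{A, D}; now {S, A, B, C, D, E}.
Read 'b': S→{B, C, E}, A→{C}, B→{S, C}, C→{B}, D→∅, E→{A, D}; now {S, A, B, C, D, E}.
Read 'b': S→{B, C, E}, A→{C}, B→{S, C}, C→{B}, D→∅, E→{A, D}; now {S, A, B, C, D, E}.
Read 'a': S→{S, E}, A→{S, A, C}, B→{S, B, D}, C→∅, D→{S, B, C}, E→∅; now {S, A, B, C, D, E}.
Read 'a': S→{S, E}, A→{S, A, C}, B→{S, B, D}, C→∅, D→{S, B, C}, E→∅; now {S, A, B, C, D, E}.
Read 'a': S→{S, E}, A→{S, A, C}, B→{S, B, D}, C→∅, D→{S, B, C}, E→∅; now {S, A, B, C, D, E}.
That set has 6 states.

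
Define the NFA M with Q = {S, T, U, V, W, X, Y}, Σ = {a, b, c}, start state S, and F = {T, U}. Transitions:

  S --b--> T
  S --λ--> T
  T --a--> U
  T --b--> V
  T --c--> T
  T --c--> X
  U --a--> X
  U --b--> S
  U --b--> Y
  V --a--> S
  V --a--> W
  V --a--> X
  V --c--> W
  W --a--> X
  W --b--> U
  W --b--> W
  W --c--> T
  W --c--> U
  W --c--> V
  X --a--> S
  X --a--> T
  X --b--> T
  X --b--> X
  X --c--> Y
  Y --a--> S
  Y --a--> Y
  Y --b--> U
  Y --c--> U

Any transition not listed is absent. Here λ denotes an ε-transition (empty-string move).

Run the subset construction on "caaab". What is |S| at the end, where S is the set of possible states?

3

Start: ε-closure({S}) = {S, T}.
Read 'c': S→∅, T→{T, X}; now {T, X}.
Read 'a': T→{U}, X→{S, T}; now {S, T, U}.
Read 'a': S→∅, T→{U}, U→{X}; now {U, X}.
Read 'a': U→{X}, X→{S, T}; now {S, T, X}.
Read 'b': S→{T}, T→{V}, X→{T, X}; now {T, V, X}.
That set has 3 states.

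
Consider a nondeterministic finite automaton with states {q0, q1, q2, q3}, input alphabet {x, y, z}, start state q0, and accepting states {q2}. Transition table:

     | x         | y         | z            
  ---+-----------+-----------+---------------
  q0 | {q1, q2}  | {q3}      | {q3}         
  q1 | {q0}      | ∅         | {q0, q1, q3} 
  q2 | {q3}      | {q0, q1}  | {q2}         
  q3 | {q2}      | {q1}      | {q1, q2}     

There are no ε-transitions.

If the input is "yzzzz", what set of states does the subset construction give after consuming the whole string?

{q0, q1, q2, q3}

Start in {q0}.
Read 'y': {q0} → {q3}.
Read 'z': {q3} → {q1, q2}.
Read 'z': {q1, q2} → {q0, q1, q2, q3}.
Read 'z': {q0, q1, q2, q3} → {q0, q1, q2, q3}.
Read 'z': {q0, q1, q2, q3} → {q0, q1, q2, q3}.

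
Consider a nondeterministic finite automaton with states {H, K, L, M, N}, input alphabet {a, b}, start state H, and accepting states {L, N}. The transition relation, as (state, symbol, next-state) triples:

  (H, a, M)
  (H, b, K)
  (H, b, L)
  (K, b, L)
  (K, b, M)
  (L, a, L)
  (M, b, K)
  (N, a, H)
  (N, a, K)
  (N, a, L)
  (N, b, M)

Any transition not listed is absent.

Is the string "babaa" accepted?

Start in {H}.
Read 'b': H→{K, L}; now {K, L}.
Read 'a': K→∅, L→{L}; now {L}.
Read 'b': L→∅; now ∅.
The set is empty and remains empty for the remaining 2 symbols.
The final set ∅ contains no accepting state.

No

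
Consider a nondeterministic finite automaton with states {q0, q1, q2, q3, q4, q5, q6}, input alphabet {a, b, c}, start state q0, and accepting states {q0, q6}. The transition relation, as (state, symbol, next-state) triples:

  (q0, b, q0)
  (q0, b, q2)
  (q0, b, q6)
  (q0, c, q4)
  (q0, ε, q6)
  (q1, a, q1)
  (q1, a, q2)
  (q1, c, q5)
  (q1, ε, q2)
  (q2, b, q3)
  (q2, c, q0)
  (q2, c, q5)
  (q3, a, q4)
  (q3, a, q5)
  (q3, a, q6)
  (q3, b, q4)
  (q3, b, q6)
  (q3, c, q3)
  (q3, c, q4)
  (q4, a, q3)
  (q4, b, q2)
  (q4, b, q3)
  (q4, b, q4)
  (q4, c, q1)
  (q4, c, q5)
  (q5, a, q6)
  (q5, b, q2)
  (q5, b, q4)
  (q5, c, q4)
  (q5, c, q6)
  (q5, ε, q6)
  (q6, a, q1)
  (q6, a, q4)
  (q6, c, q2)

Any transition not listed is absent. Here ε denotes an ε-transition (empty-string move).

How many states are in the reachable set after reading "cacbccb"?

5

Start: ε-closure({q0}) = {q0, q6}.
Read 'c': q0→{q4}, q6→{q2}; now {q2, q4}.
Read 'a': q2→∅, q4→{q3}; now {q3}.
Read 'c': q3→{q3, q4}; now {q3, q4}.
Read 'b': q3→{q4, q6}, q4→{q2, q3, q4}; now {q2, q3, q4, q6}.
Read 'c': q2→{q0, q5}, q3→{q3, q4}, q4→{q1, q5}, q6→{q2}; union {q0, q1, q2, q3, q4, q5}; ε-closure = {q0, q1, q2, q3, q4, q5, q6}.
Read 'c': q0→{q4}, q1→{q5}, q2→{q0, q5}, q3→{q3, q4}, q4→{q1, q5}, q5→{q4, q6}, q6→{q2}; now {q0, q1, q2, q3, q4, q5, q6}.
Read 'b': q0→{q0, q2, q6}, q1→∅, q2→{q3}, q3→{q4, q6}, q4→{q2, q3, q4}, q5→{q2, q4}, q6→∅; now {q0, q2, q3, q4, q6}.
That set has 5 states.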